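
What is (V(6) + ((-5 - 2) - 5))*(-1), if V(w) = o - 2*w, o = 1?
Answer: 23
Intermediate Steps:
V(w) = 1 - 2*w
(V(6) + ((-5 - 2) - 5))*(-1) = ((1 - 2*6) + ((-5 - 2) - 5))*(-1) = ((1 - 12) + (-7 - 5))*(-1) = (-11 - 12)*(-1) = -23*(-1) = 23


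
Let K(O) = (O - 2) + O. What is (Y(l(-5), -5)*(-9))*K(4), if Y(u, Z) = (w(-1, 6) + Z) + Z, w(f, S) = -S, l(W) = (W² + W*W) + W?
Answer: 864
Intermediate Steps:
l(W) = W + 2*W² (l(W) = (W² + W²) + W = 2*W² + W = W + 2*W²)
K(O) = -2 + 2*O (K(O) = (-2 + O) + O = -2 + 2*O)
Y(u, Z) = -6 + 2*Z (Y(u, Z) = (-1*6 + Z) + Z = (-6 + Z) + Z = -6 + 2*Z)
(Y(l(-5), -5)*(-9))*K(4) = ((-6 + 2*(-5))*(-9))*(-2 + 2*4) = ((-6 - 10)*(-9))*(-2 + 8) = -16*(-9)*6 = 144*6 = 864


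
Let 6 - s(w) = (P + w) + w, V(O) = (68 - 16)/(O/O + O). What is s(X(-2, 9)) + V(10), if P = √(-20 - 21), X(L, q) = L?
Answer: 162/11 - I*√41 ≈ 14.727 - 6.4031*I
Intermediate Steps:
P = I*√41 (P = √(-41) = I*√41 ≈ 6.4031*I)
V(O) = 52/(1 + O)
s(w) = 6 - 2*w - I*√41 (s(w) = 6 - ((I*√41 + w) + w) = 6 - ((w + I*√41) + w) = 6 - (2*w + I*√41) = 6 + (-2*w - I*√41) = 6 - 2*w - I*√41)
s(X(-2, 9)) + V(10) = (6 - 2*(-2) - I*√41) + 52/(1 + 10) = (6 + 4 - I*√41) + 52/11 = (10 - I*√41) + 52*(1/11) = (10 - I*√41) + 52/11 = 162/11 - I*√41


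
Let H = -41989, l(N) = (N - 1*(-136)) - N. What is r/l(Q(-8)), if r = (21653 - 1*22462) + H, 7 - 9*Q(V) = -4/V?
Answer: -21399/68 ≈ -314.69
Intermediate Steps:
Q(V) = 7/9 + 4/(9*V) (Q(V) = 7/9 - (-4)/(9*V) = 7/9 + 4/(9*V))
l(N) = 136 (l(N) = (N + 136) - N = (136 + N) - N = 136)
r = -42798 (r = (21653 - 1*22462) - 41989 = (21653 - 22462) - 41989 = -809 - 41989 = -42798)
r/l(Q(-8)) = -42798/136 = -42798*1/136 = -21399/68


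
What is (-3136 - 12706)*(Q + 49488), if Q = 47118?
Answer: -1530432252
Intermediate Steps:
(-3136 - 12706)*(Q + 49488) = (-3136 - 12706)*(47118 + 49488) = -15842*96606 = -1530432252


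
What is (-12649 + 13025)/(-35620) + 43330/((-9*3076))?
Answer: -194227973/123263010 ≈ -1.5757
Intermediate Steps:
(-12649 + 13025)/(-35620) + 43330/((-9*3076)) = 376*(-1/35620) + 43330/(-27684) = -94/8905 + 43330*(-1/27684) = -94/8905 - 21665/13842 = -194227973/123263010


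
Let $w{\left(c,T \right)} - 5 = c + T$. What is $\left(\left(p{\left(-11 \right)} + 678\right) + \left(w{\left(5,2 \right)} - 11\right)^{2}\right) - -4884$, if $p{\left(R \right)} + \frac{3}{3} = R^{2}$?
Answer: $5683$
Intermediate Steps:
$p{\left(R \right)} = -1 + R^{2}$
$w{\left(c,T \right)} = 5 + T + c$ ($w{\left(c,T \right)} = 5 + \left(c + T\right) = 5 + \left(T + c\right) = 5 + T + c$)
$\left(\left(p{\left(-11 \right)} + 678\right) + \left(w{\left(5,2 \right)} - 11\right)^{2}\right) - -4884 = \left(\left(\left(-1 + \left(-11\right)^{2}\right) + 678\right) + \left(\left(5 + 2 + 5\right) - 11\right)^{2}\right) - -4884 = \left(\left(\left(-1 + 121\right) + 678\right) + \left(12 - 11\right)^{2}\right) + 4884 = \left(\left(120 + 678\right) + 1^{2}\right) + 4884 = \left(798 + 1\right) + 4884 = 799 + 4884 = 5683$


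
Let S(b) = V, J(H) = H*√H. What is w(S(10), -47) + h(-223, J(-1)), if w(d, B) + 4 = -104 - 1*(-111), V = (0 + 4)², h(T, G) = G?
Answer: 3 - I ≈ 3.0 - 1.0*I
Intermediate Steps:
J(H) = H^(3/2)
V = 16 (V = 4² = 16)
S(b) = 16
w(d, B) = 3 (w(d, B) = -4 + (-104 - 1*(-111)) = -4 + (-104 + 111) = -4 + 7 = 3)
w(S(10), -47) + h(-223, J(-1)) = 3 + (-1)^(3/2) = 3 - I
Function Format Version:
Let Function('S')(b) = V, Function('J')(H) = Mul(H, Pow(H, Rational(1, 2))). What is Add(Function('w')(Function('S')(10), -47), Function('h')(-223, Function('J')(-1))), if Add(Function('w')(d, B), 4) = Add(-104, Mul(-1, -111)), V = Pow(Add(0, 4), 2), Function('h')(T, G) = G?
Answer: Add(3, Mul(-1, I)) ≈ Add(3.0000, Mul(-1.0000, I))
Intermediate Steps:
Function('J')(H) = Pow(H, Rational(3, 2))
V = 16 (V = Pow(4, 2) = 16)
Function('S')(b) = 16
Function('w')(d, B) = 3 (Function('w')(d, B) = Add(-4, Add(-104, Mul(-1, -111))) = Add(-4, Add(-104, 111)) = Add(-4, 7) = 3)
Add(Function('w')(Function('S')(10), -47), Function('h')(-223, Function('J')(-1))) = Add(3, Pow(-1, Rational(3, 2))) = Add(3, Mul(-1, I))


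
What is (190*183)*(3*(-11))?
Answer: -1147410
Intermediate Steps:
(190*183)*(3*(-11)) = 34770*(-33) = -1147410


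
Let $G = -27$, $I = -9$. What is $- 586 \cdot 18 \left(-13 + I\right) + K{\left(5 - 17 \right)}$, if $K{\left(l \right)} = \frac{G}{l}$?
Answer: $\frac{928233}{4} \approx 2.3206 \cdot 10^{5}$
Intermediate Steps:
$K{\left(l \right)} = - \frac{27}{l}$
$- 586 \cdot 18 \left(-13 + I\right) + K{\left(5 - 17 \right)} = - 586 \cdot 18 \left(-13 - 9\right) - \frac{27}{5 - 17} = - 586 \cdot 18 \left(-22\right) - \frac{27}{5 - 17} = \left(-586\right) \left(-396\right) - \frac{27}{-12} = 232056 - - \frac{9}{4} = 232056 + \frac{9}{4} = \frac{928233}{4}$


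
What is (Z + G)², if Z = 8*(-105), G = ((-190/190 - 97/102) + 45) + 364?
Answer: 1950193921/10404 ≈ 1.8745e+5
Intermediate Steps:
G = 41519/102 (G = ((-190*1/190 - 97*1/102) + 45) + 364 = ((-1 - 97/102) + 45) + 364 = (-199/102 + 45) + 364 = 4391/102 + 364 = 41519/102 ≈ 407.05)
Z = -840
(Z + G)² = (-840 + 41519/102)² = (-44161/102)² = 1950193921/10404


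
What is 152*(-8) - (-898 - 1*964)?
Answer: 646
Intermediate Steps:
152*(-8) - (-898 - 1*964) = -1216 - (-898 - 964) = -1216 - 1*(-1862) = -1216 + 1862 = 646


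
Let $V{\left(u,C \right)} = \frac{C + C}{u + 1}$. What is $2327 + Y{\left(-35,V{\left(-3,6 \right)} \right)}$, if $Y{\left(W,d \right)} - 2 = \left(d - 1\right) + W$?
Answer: $2287$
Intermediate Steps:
$V{\left(u,C \right)} = \frac{2 C}{1 + u}$
$Y{\left(W,d \right)} = 1 + W + d$ ($Y{\left(W,d \right)} = 2 + \left(\left(d - 1\right) + W\right) = 2 + \left(\left(-1 + d\right) + W\right) = 2 + \left(-1 + W + d\right) = 1 + W + d$)
$2327 + Y{\left(-35,V{\left(-3,6 \right)} \right)} = 2327 + \left(1 - 35 + 2 \cdot 6 \frac{1}{1 - 3}\right) = 2327 + \left(1 - 35 + 2 \cdot 6 \frac{1}{-2}\right) = 2327 + \left(1 - 35 + 2 \cdot 6 \left(- \frac{1}{2}\right)\right) = 2327 - 40 = 2287$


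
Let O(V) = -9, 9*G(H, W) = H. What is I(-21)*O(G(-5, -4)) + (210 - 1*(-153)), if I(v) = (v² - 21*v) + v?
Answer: -7386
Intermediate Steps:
G(H, W) = H/9
I(v) = v² - 20*v
I(-21)*O(G(-5, -4)) + (210 - 1*(-153)) = -21*(-20 - 21)*(-9) + (210 - 1*(-153)) = -21*(-41)*(-9) + (210 + 153) = 861*(-9) + 363 = -7749 + 363 = -7386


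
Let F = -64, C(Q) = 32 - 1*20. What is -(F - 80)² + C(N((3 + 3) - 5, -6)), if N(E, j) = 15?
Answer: -20724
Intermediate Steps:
C(Q) = 12 (C(Q) = 32 - 20 = 12)
-(F - 80)² + C(N((3 + 3) - 5, -6)) = -(-64 - 80)² + 12 = -1*(-144)² + 12 = -1*20736 + 12 = -20736 + 12 = -20724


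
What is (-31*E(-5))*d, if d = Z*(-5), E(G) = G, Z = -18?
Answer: 13950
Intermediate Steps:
d = 90 (d = -18*(-5) = 90)
(-31*E(-5))*d = -31*(-5)*90 = 155*90 = 13950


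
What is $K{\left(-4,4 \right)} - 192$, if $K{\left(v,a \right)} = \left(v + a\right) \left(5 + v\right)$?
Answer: $-192$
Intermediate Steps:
$K{\left(v,a \right)} = \left(5 + v\right) \left(a + v\right)$ ($K{\left(v,a \right)} = \left(a + v\right) \left(5 + v\right) = \left(5 + v\right) \left(a + v\right)$)
$K{\left(-4,4 \right)} - 192 = \left(\left(-4\right)^{2} + 5 \cdot 4 + 5 \left(-4\right) + 4 \left(-4\right)\right) - 192 = \left(16 + 20 - 20 - 16\right) - 192 = 0 - 192 = -192$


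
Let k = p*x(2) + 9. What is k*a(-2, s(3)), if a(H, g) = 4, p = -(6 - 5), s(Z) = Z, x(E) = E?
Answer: 28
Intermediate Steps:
p = -1 (p = -1*1 = -1)
k = 7 (k = -1*2 + 9 = -2 + 9 = 7)
k*a(-2, s(3)) = 7*4 = 28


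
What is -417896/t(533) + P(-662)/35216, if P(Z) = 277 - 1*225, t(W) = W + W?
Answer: -1839571263/4692532 ≈ -392.02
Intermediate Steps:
t(W) = 2*W
P(Z) = 52 (P(Z) = 277 - 225 = 52)
-417896/t(533) + P(-662)/35216 = -417896/(2*533) + 52/35216 = -417896/1066 + 52*(1/35216) = -417896*1/1066 + 13/8804 = -208948/533 + 13/8804 = -1839571263/4692532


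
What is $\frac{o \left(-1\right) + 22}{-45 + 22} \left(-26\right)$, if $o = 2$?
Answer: $\frac{520}{23} \approx 22.609$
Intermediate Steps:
$\frac{o \left(-1\right) + 22}{-45 + 22} \left(-26\right) = \frac{2 \left(-1\right) + 22}{-45 + 22} \left(-26\right) = \frac{-2 + 22}{-23} \left(-26\right) = 20 \left(- \frac{1}{23}\right) \left(-26\right) = \left(- \frac{20}{23}\right) \left(-26\right) = \frac{520}{23}$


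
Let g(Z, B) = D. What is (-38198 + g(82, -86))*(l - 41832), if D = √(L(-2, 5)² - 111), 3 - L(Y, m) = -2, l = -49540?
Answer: 3490227656 - 91372*I*√86 ≈ 3.4902e+9 - 8.4735e+5*I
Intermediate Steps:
L(Y, m) = 5 (L(Y, m) = 3 - 1*(-2) = 3 + 2 = 5)
D = I*√86 (D = √(5² - 111) = √(25 - 111) = √(-86) = I*√86 ≈ 9.2736*I)
g(Z, B) = I*√86
(-38198 + g(82, -86))*(l - 41832) = (-38198 + I*√86)*(-49540 - 41832) = (-38198 + I*√86)*(-91372) = 3490227656 - 91372*I*√86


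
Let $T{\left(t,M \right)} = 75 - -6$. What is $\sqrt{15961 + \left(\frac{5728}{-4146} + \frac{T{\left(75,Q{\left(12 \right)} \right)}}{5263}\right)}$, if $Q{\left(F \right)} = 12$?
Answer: $\frac{2 \sqrt{474928547567650770}}{10910199} \approx 126.33$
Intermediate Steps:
$T{\left(t,M \right)} = 81$ ($T{\left(t,M \right)} = 75 + 6 = 81$)
$\sqrt{15961 + \left(\frac{5728}{-4146} + \frac{T{\left(75,Q{\left(12 \right)} \right)}}{5263}\right)} = \sqrt{15961 + \left(\frac{5728}{-4146} + \frac{81}{5263}\right)} = \sqrt{15961 + \left(5728 \left(- \frac{1}{4146}\right) + 81 \cdot \frac{1}{5263}\right)} = \sqrt{15961 + \left(- \frac{2864}{2073} + \frac{81}{5263}\right)} = \sqrt{15961 - \frac{14905319}{10910199}} = \sqrt{\frac{174122780920}{10910199}} = \frac{2 \sqrt{474928547567650770}}{10910199}$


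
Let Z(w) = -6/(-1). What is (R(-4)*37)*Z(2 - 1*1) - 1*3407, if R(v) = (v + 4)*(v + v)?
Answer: -3407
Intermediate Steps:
R(v) = 2*v*(4 + v) (R(v) = (4 + v)*(2*v) = 2*v*(4 + v))
Z(w) = 6 (Z(w) = -6*(-1) = 6)
(R(-4)*37)*Z(2 - 1*1) - 1*3407 = ((2*(-4)*(4 - 4))*37)*6 - 1*3407 = ((2*(-4)*0)*37)*6 - 3407 = (0*37)*6 - 3407 = 0*6 - 3407 = 0 - 3407 = -3407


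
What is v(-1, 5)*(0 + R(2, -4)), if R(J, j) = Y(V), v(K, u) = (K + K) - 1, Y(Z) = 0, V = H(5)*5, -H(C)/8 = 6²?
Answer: 0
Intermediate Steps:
H(C) = -288 (H(C) = -8*6² = -8*36 = -288)
V = -1440 (V = -288*5 = -1440)
v(K, u) = -1 + 2*K (v(K, u) = 2*K - 1 = -1 + 2*K)
R(J, j) = 0
v(-1, 5)*(0 + R(2, -4)) = (-1 + 2*(-1))*(0 + 0) = (-1 - 2)*0 = -3*0 = 0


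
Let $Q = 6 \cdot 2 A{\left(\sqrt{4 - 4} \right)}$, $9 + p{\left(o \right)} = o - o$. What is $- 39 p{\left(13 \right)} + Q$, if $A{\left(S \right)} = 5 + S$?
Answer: $411$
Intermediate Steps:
$p{\left(o \right)} = -9$ ($p{\left(o \right)} = -9 + \left(o - o\right) = -9 + 0 = -9$)
$Q = 60$ ($Q = 6 \cdot 2 \left(5 + \sqrt{4 - 4}\right) = 12 \left(5 + \sqrt{0}\right) = 12 \left(5 + 0\right) = 12 \cdot 5 = 60$)
$- 39 p{\left(13 \right)} + Q = \left(-39\right) \left(-9\right) + 60 = 351 + 60 = 411$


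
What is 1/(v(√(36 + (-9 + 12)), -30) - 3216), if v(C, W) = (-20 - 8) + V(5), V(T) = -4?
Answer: -1/3248 ≈ -0.00030788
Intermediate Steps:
v(C, W) = -32 (v(C, W) = (-20 - 8) - 4 = -28 - 4 = -32)
1/(v(√(36 + (-9 + 12)), -30) - 3216) = 1/(-32 - 3216) = 1/(-3248) = -1/3248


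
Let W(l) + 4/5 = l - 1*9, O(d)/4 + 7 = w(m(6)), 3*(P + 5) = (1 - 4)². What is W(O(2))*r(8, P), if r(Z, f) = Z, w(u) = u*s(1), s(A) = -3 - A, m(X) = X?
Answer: -5352/5 ≈ -1070.4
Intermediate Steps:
P = -2 (P = -5 + (1 - 4)²/3 = -5 + (⅓)*(-3)² = -5 + (⅓)*9 = -5 + 3 = -2)
w(u) = -4*u (w(u) = u*(-3 - 1*1) = u*(-3 - 1) = u*(-4) = -4*u)
O(d) = -124 (O(d) = -28 + 4*(-4*6) = -28 + 4*(-24) = -28 - 96 = -124)
W(l) = -49/5 + l (W(l) = -⅘ + (l - 1*9) = -⅘ + (l - 9) = -⅘ + (-9 + l) = -49/5 + l)
W(O(2))*r(8, P) = (-49/5 - 124)*8 = -669/5*8 = -5352/5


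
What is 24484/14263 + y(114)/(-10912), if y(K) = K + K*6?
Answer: 127893767/77818928 ≈ 1.6435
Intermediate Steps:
y(K) = 7*K (y(K) = K + 6*K = 7*K)
24484/14263 + y(114)/(-10912) = 24484/14263 + (7*114)/(-10912) = 24484*(1/14263) + 798*(-1/10912) = 24484/14263 - 399/5456 = 127893767/77818928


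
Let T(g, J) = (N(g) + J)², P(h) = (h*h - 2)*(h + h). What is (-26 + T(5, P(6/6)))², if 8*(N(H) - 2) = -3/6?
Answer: 44289025/65536 ≈ 675.80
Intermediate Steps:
P(h) = 2*h*(-2 + h²) (P(h) = (h² - 2)*(2*h) = (-2 + h²)*(2*h) = 2*h*(-2 + h²))
N(H) = 31/16 (N(H) = 2 + (-3/6)/8 = 2 + (-3*⅙)/8 = 2 + (⅛)*(-½) = 2 - 1/16 = 31/16)
T(g, J) = (31/16 + J)²
(-26 + T(5, P(6/6)))² = (-26 + (31 + 16*(2*(6/6)*(-2 + (6/6)²)))²/256)² = (-26 + (31 + 16*(2*(6*(⅙))*(-2 + (6*(⅙))²)))²/256)² = (-26 + (31 + 16*(2*1*(-2 + 1²)))²/256)² = (-26 + (31 + 16*(2*1*(-2 + 1)))²/256)² = (-26 + (31 + 16*(2*1*(-1)))²/256)² = (-26 + (31 + 16*(-2))²/256)² = (-26 + (31 - 32)²/256)² = (-26 + (1/256)*(-1)²)² = (-26 + (1/256)*1)² = (-26 + 1/256)² = (-6655/256)² = 44289025/65536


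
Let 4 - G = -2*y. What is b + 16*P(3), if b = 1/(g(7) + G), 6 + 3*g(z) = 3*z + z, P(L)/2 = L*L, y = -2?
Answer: 6339/22 ≈ 288.14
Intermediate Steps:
P(L) = 2*L² (P(L) = 2*(L*L) = 2*L²)
g(z) = -2 + 4*z/3 (g(z) = -2 + (3*z + z)/3 = -2 + (4*z)/3 = -2 + 4*z/3)
G = 0 (G = 4 - (-2)*(-2) = 4 - 1*4 = 4 - 4 = 0)
b = 3/22 (b = 1/((-2 + (4/3)*7) + 0) = 1/((-2 + 28/3) + 0) = 1/(22/3 + 0) = 1/(22/3) = 3/22 ≈ 0.13636)
b + 16*P(3) = 3/22 + 16*(2*3²) = 3/22 + 16*(2*9) = 3/22 + 16*18 = 3/22 + 288 = 6339/22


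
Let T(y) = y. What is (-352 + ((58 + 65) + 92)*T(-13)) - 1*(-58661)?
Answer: 55514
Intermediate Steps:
(-352 + ((58 + 65) + 92)*T(-13)) - 1*(-58661) = (-352 + ((58 + 65) + 92)*(-13)) - 1*(-58661) = (-352 + (123 + 92)*(-13)) + 58661 = (-352 + 215*(-13)) + 58661 = (-352 - 2795) + 58661 = -3147 + 58661 = 55514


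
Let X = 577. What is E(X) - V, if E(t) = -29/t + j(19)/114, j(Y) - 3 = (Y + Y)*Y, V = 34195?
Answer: -2248863691/65778 ≈ -34189.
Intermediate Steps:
j(Y) = 3 + 2*Y² (j(Y) = 3 + (Y + Y)*Y = 3 + (2*Y)*Y = 3 + 2*Y²)
E(t) = 725/114 - 29/t (E(t) = -29/t + (3 + 2*19²)/114 = -29/t + (3 + 2*361)*(1/114) = -29/t + (3 + 722)*(1/114) = -29/t + 725*(1/114) = -29/t + 725/114 = 725/114 - 29/t)
E(X) - V = (725/114 - 29/577) - 1*34195 = (725/114 - 29*1/577) - 34195 = (725/114 - 29/577) - 34195 = 415019/65778 - 34195 = -2248863691/65778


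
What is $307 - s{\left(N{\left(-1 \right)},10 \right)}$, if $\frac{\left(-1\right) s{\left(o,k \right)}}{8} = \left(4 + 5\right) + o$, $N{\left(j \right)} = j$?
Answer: $371$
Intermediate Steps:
$s{\left(o,k \right)} = -72 - 8 o$ ($s{\left(o,k \right)} = - 8 \left(\left(4 + 5\right) + o\right) = - 8 \left(9 + o\right) = -72 - 8 o$)
$307 - s{\left(N{\left(-1 \right)},10 \right)} = 307 - \left(-72 - -8\right) = 307 - \left(-72 + 8\right) = 307 - -64 = 307 + 64 = 371$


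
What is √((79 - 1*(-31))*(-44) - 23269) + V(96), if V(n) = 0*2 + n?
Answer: 96 + I*√28109 ≈ 96.0 + 167.66*I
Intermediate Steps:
V(n) = n (V(n) = 0 + n = n)
√((79 - 1*(-31))*(-44) - 23269) + V(96) = √((79 - 1*(-31))*(-44) - 23269) + 96 = √((79 + 31)*(-44) - 23269) + 96 = √(110*(-44) - 23269) + 96 = √(-4840 - 23269) + 96 = √(-28109) + 96 = I*√28109 + 96 = 96 + I*√28109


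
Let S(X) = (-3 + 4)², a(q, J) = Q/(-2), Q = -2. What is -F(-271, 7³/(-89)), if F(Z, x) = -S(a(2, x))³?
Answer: 1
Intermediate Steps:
a(q, J) = 1 (a(q, J) = -2/(-2) = -2*(-½) = 1)
S(X) = 1 (S(X) = 1² = 1)
F(Z, x) = -1 (F(Z, x) = -1*1³ = -1*1 = -1)
-F(-271, 7³/(-89)) = -1*(-1) = 1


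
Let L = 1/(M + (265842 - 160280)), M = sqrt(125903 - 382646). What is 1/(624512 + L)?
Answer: 2319769097932702/1448723638910122503339 + I*sqrt(28527)/1448723638910122503339 ≈ 1.6013e-6 + 1.1658e-19*I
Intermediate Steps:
M = 3*I*sqrt(28527) (M = sqrt(-256743) = 3*I*sqrt(28527) ≈ 506.7*I)
L = 1/(105562 + 3*I*sqrt(28527)) (L = 1/(3*I*sqrt(28527) + (265842 - 160280)) = 1/(3*I*sqrt(28527) + 105562) = 1/(105562 + 3*I*sqrt(28527)) ≈ 9.4729e-6 - 4.547e-8*I)
1/(624512 + L) = 1/(624512 + (105562/11143592587 - 3*I*sqrt(28527)/11143592587)) = 1/(6959307293798106/11143592587 - 3*I*sqrt(28527)/11143592587)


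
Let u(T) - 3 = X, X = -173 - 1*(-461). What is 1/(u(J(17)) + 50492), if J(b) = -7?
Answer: 1/50783 ≈ 1.9692e-5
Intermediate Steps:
X = 288 (X = -173 + 461 = 288)
u(T) = 291 (u(T) = 3 + 288 = 291)
1/(u(J(17)) + 50492) = 1/(291 + 50492) = 1/50783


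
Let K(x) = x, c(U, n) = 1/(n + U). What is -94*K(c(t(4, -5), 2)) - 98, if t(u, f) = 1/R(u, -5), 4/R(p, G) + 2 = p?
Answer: -678/5 ≈ -135.60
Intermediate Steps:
R(p, G) = 4/(-2 + p)
t(u, f) = -½ + u/4 (t(u, f) = 1/(4/(-2 + u)) = -½ + u/4)
c(U, n) = 1/(U + n)
-94*K(c(t(4, -5), 2)) - 98 = -94/((-½ + (¼)*4) + 2) - 98 = -94/((-½ + 1) + 2) - 98 = -94/(½ + 2) - 98 = -94/5/2 - 98 = -94*⅖ - 98 = -188/5 - 98 = -678/5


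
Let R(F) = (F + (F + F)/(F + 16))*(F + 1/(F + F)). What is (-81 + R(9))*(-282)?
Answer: -49491/25 ≈ -1979.6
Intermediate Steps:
R(F) = (F + 1/(2*F))*(F + 2*F/(16 + F)) (R(F) = (F + (2*F)/(16 + F))*(F + 1/(2*F)) = (F + 2*F/(16 + F))*(F + 1/(2*F)) = (F + 1/(2*F))*(F + 2*F/(16 + F)))
(-81 + R(9))*(-282) = (-81 + (9 + 9**3 + (1/2)*9 + 18*9**2)/(16 + 9))*(-282) = (-81 + (9 + 729 + 9/2 + 18*81)/25)*(-282) = (-81 + (9 + 729 + 9/2 + 1458)/25)*(-282) = (-81 + (1/25)*(4401/2))*(-282) = (-81 + 4401/50)*(-282) = (351/50)*(-282) = -49491/25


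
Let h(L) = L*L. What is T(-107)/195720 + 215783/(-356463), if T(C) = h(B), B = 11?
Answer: -14063305579/23255646120 ≈ -0.60473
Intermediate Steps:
h(L) = L**2
T(C) = 121 (T(C) = 11**2 = 121)
T(-107)/195720 + 215783/(-356463) = 121/195720 + 215783/(-356463) = 121*(1/195720) + 215783*(-1/356463) = 121/195720 - 215783/356463 = -14063305579/23255646120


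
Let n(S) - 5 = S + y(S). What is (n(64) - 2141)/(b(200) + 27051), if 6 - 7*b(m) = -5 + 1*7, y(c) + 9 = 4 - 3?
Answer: -14560/189361 ≈ -0.076890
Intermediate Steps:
y(c) = -8 (y(c) = -9 + (4 - 3) = -9 + 1 = -8)
n(S) = -3 + S (n(S) = 5 + (S - 8) = 5 + (-8 + S) = -3 + S)
b(m) = 4/7 (b(m) = 6/7 - (-5 + 1*7)/7 = 6/7 - (-5 + 7)/7 = 6/7 - 1/7*2 = 6/7 - 2/7 = 4/7)
(n(64) - 2141)/(b(200) + 27051) = ((-3 + 64) - 2141)/(4/7 + 27051) = (61 - 2141)/(189361/7) = -2080*7/189361 = -14560/189361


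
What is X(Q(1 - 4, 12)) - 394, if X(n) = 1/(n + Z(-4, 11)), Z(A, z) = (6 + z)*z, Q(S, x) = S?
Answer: -72495/184 ≈ -393.99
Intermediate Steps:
Z(A, z) = z*(6 + z)
X(n) = 1/(187 + n) (X(n) = 1/(n + 11*(6 + 11)) = 1/(n + 11*17) = 1/(n + 187) = 1/(187 + n))
X(Q(1 - 4, 12)) - 394 = 1/(187 + (1 - 4)) - 394 = 1/(187 - 3) - 394 = 1/184 - 394 = -72495/184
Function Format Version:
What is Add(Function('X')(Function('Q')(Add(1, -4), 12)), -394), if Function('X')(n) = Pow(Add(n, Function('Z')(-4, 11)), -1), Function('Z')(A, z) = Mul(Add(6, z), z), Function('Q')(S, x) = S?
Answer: Rational(-72495, 184) ≈ -393.99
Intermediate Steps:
Function('Z')(A, z) = Mul(z, Add(6, z))
Function('X')(n) = Pow(Add(187, n), -1) (Function('X')(n) = Pow(Add(n, Mul(11, Add(6, 11))), -1) = Pow(Add(n, Mul(11, 17)), -1) = Pow(Add(n, 187), -1) = Pow(Add(187, n), -1))
Add(Function('X')(Function('Q')(Add(1, -4), 12)), -394) = Add(Pow(Add(187, Add(1, -4)), -1), -394) = Add(Pow(Add(187, -3), -1), -394) = Add(Pow(184, -1), -394) = Add(Rational(1, 184), -394) = Rational(-72495, 184)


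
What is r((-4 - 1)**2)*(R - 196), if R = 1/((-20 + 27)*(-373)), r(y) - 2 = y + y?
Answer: -26611364/2611 ≈ -10192.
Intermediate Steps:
r(y) = 2 + 2*y (r(y) = 2 + (y + y) = 2 + 2*y)
R = -1/2611 (R = -1/373/7 = (1/7)*(-1/373) = -1/2611 ≈ -0.00038300)
r((-4 - 1)**2)*(R - 196) = (2 + 2*(-4 - 1)**2)*(-1/2611 - 196) = (2 + 2*(-5)**2)*(-511757/2611) = (2 + 2*25)*(-511757/2611) = (2 + 50)*(-511757/2611) = 52*(-511757/2611) = -26611364/2611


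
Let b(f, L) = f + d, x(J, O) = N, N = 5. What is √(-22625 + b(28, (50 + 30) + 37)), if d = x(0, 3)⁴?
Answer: 2*I*√5493 ≈ 148.23*I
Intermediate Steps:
x(J, O) = 5
d = 625 (d = 5⁴ = 625)
b(f, L) = 625 + f (b(f, L) = f + 625 = 625 + f)
√(-22625 + b(28, (50 + 30) + 37)) = √(-22625 + (625 + 28)) = √(-22625 + 653) = √(-21972) = 2*I*√5493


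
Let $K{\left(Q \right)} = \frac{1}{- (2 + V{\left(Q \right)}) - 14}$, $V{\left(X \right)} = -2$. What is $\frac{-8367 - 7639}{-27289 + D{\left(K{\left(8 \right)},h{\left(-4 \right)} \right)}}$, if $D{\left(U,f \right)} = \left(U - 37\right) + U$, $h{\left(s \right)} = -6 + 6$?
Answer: $\frac{112042}{191283} \approx 0.58574$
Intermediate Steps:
$K{\left(Q \right)} = - \frac{1}{14}$ ($K{\left(Q \right)} = \frac{1}{- (2 - 2) - 14} = \frac{1}{\left(-1\right) 0 - 14} = \frac{1}{0 - 14} = \frac{1}{-14} = - \frac{1}{14}$)
$h{\left(s \right)} = 0$
$D{\left(U,f \right)} = -37 + 2 U$ ($D{\left(U,f \right)} = \left(-37 + U\right) + U = -37 + 2 U$)
$\frac{-8367 - 7639}{-27289 + D{\left(K{\left(8 \right)},h{\left(-4 \right)} \right)}} = \frac{-8367 - 7639}{-27289 + \left(-37 + 2 \left(- \frac{1}{14}\right)\right)} = - \frac{16006}{-27289 - \frac{260}{7}} = - \frac{16006}{- \frac{191283}{7}} = \left(-16006\right) \left(- \frac{7}{191283}\right) = \frac{112042}{191283}$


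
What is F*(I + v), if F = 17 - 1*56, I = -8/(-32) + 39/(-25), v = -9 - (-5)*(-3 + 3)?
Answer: 40209/100 ≈ 402.09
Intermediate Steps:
v = -9 (v = -9 - (-5)*0 = -9 - 1*0 = -9 + 0 = -9)
I = -131/100 (I = -8*(-1/32) + 39*(-1/25) = ¼ - 39/25 = -131/100 ≈ -1.3100)
F = -39 (F = 17 - 56 = -39)
F*(I + v) = -39*(-131/100 - 9) = -39*(-1031/100) = 40209/100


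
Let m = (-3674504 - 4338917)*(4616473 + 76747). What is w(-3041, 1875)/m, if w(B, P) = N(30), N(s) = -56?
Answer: 2/1343169560915 ≈ 1.4890e-12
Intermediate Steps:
w(B, P) = -56
m = -37608747705620 (m = -8013421*4693220 = -37608747705620)
w(-3041, 1875)/m = -56/(-37608747705620) = -56*(-1/37608747705620) = 2/1343169560915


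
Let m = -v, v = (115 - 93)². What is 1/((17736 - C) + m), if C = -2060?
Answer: 1/19312 ≈ 5.1781e-5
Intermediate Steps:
v = 484 (v = 22² = 484)
m = -484 (m = -1*484 = -484)
1/((17736 - C) + m) = 1/((17736 - 1*(-2060)) - 484) = 1/((17736 + 2060) - 484) = 1/(19796 - 484) = 1/19312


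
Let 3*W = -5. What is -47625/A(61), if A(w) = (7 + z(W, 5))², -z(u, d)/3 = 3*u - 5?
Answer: -47625/1369 ≈ -34.788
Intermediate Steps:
W = -5/3 (W = (⅓)*(-5) = -5/3 ≈ -1.6667)
z(u, d) = 15 - 9*u (z(u, d) = -3*(3*u - 5) = -3*(-5 + 3*u) = 15 - 9*u)
A(w) = 1369 (A(w) = (7 + (15 - 9*(-5/3)))² = (7 + (15 + 15))² = (7 + 30)² = 37² = 1369)
-47625/A(61) = -47625/1369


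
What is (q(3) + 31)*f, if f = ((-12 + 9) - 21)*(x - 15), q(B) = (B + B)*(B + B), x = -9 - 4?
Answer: 45024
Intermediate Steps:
x = -13
q(B) = 4*B² (q(B) = (2*B)*(2*B) = 4*B²)
f = 672 (f = ((-12 + 9) - 21)*(-13 - 15) = (-3 - 21)*(-28) = -24*(-28) = 672)
(q(3) + 31)*f = (4*3² + 31)*672 = (4*9 + 31)*672 = (36 + 31)*672 = 67*672 = 45024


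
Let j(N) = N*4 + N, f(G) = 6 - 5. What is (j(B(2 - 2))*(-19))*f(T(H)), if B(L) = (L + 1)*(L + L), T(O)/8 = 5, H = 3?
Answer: 0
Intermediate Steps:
T(O) = 40 (T(O) = 8*5 = 40)
f(G) = 1
B(L) = 2*L*(1 + L) (B(L) = (1 + L)*(2*L) = 2*L*(1 + L))
j(N) = 5*N (j(N) = 4*N + N = 5*N)
(j(B(2 - 2))*(-19))*f(T(H)) = ((5*(2*(2 - 2)*(1 + (2 - 2))))*(-19))*1 = ((5*(2*0*(1 + 0)))*(-19))*1 = ((5*(2*0*1))*(-19))*1 = ((5*0)*(-19))*1 = (0*(-19))*1 = 0*1 = 0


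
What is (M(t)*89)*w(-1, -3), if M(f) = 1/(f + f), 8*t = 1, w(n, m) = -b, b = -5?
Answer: 1780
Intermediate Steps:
w(n, m) = 5 (w(n, m) = -1*(-5) = 5)
t = ⅛ (t = (⅛)*1 = ⅛ ≈ 0.12500)
M(f) = 1/(2*f)
(M(t)*89)*w(-1, -3) = ((1/(2*(⅛)))*89)*5 = (((½)*8)*89)*5 = (4*89)*5 = 356*5 = 1780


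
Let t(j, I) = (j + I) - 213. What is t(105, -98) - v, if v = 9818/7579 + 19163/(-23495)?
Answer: -36767570163/178068605 ≈ -206.48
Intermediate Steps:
v = 85437533/178068605 (v = 9818*(1/7579) + 19163*(-1/23495) = 9818/7579 - 19163/23495 = 85437533/178068605 ≈ 0.47980)
t(j, I) = -213 + I + j (t(j, I) = (I + j) - 213 = -213 + I + j)
t(105, -98) - v = (-213 - 98 + 105) - 1*85437533/178068605 = -206 - 85437533/178068605 = -36767570163/178068605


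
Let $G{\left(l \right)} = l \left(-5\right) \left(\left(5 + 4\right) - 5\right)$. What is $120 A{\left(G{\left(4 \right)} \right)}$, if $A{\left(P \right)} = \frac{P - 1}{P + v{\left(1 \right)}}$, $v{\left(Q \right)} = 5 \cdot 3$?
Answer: $\frac{1944}{13} \approx 149.54$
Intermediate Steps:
$G{\left(l \right)} = - 20 l$ ($G{\left(l \right)} = - 5 l \left(9 - 5\right) = - 5 l 4 = - 20 l$)
$v{\left(Q \right)} = 15$
$A{\left(P \right)} = \frac{-1 + P}{15 + P}$ ($A{\left(P \right)} = \frac{P - 1}{P + 15} = \frac{-1 + P}{15 + P}$)
$120 A{\left(G{\left(4 \right)} \right)} = 120 \frac{-1 - 80}{15 - 80} = 120 \frac{1}{-65} \left(-81\right) = 120 \left(\left(- \frac{1}{65}\right) \left(-81\right)\right) = 120 \cdot \frac{81}{65} = \frac{1944}{13}$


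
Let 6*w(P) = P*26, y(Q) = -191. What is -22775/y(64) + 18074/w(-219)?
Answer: 18161341/181259 ≈ 100.20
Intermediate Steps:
w(P) = 13*P/3 (w(P) = (P*26)/6 = (26*P)/6 = 13*P/3)
-22775/y(64) + 18074/w(-219) = -22775/(-191) + 18074/(((13/3)*(-219))) = -22775*(-1/191) + 18074/(-949) = 22775/191 + 18074*(-1/949) = 22775/191 - 18074/949 = 18161341/181259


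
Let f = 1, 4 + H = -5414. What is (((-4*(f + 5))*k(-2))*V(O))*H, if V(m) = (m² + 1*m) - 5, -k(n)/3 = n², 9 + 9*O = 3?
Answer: 8148672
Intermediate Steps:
O = -⅔ (O = -1 + (⅑)*3 = -1 + ⅓ = -⅔ ≈ -0.66667)
k(n) = -3*n²
H = -5418 (H = -4 - 5414 = -5418)
V(m) = -5 + m + m² (V(m) = (m² + m) - 5 = (m + m²) - 5 = -5 + m + m²)
(((-4*(f + 5))*k(-2))*V(O))*H = (((-4*(1 + 5))*(-3*(-2)²))*(-5 - ⅔ + (-⅔)²))*(-5418) = (((-4*6)*(-3*4))*(-5 - ⅔ + 4/9))*(-5418) = (-24*(-12)*(-47/9))*(-5418) = (288*(-47/9))*(-5418) = -1504*(-5418) = 8148672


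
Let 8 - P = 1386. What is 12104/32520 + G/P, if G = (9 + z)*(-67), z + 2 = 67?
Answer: 11119592/2800785 ≈ 3.9702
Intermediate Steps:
z = 65 (z = -2 + 67 = 65)
P = -1378 (P = 8 - 1*1386 = 8 - 1386 = -1378)
G = -4958 (G = (9 + 65)*(-67) = 74*(-67) = -4958)
12104/32520 + G/P = 12104/32520 - 4958/(-1378) = 12104*(1/32520) - 4958*(-1/1378) = 1513/4065 + 2479/689 = 11119592/2800785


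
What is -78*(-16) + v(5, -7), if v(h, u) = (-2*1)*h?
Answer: 1238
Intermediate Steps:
v(h, u) = -2*h
-78*(-16) + v(5, -7) = -78*(-16) - 2*5 = 1248 - 10 = 1238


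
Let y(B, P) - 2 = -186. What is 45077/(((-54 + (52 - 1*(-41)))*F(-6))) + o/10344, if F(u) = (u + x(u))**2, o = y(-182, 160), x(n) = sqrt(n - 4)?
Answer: (-1196*sqrt(10) + 6473471*I)/(11206*(6*sqrt(10) + 13*I)) ≈ 14.184 + 20.728*I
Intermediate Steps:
x(n) = sqrt(-4 + n)
y(B, P) = -184 (y(B, P) = 2 - 186 = -184)
o = -184
F(u) = (u + sqrt(-4 + u))**2
45077/(((-54 + (52 - 1*(-41)))*F(-6))) + o/10344 = 45077/(((-54 + (52 - 1*(-41)))*(-6 + sqrt(-4 - 6))**2)) - 184/10344 = 45077/(((-54 + (52 + 41))*(-6 + sqrt(-10))**2)) - 184*1/10344 = 45077/(((-54 + 93)*(-6 + I*sqrt(10))**2)) - 23/1293 = 45077/((39*(-6 + I*sqrt(10))**2)) - 23/1293 = 45077*(1/(39*(-6 + I*sqrt(10))**2)) - 23/1293 = 45077/(39*(-6 + I*sqrt(10))**2) - 23/1293 = -23/1293 + 45077/(39*(-6 + I*sqrt(10))**2)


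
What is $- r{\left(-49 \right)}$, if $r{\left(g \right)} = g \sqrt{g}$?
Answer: $343 i \approx 343.0 i$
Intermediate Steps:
$r{\left(g \right)} = g^{\frac{3}{2}}$
$- r{\left(-49 \right)} = - \left(-49\right)^{\frac{3}{2}} = - \left(-343\right) i = 343 i$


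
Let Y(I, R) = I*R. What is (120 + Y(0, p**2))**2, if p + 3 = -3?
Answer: 14400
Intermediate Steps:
p = -6 (p = -3 - 3 = -6)
(120 + Y(0, p**2))**2 = (120 + 0*(-6)**2)**2 = (120 + 0*36)**2 = (120 + 0)**2 = 120**2 = 14400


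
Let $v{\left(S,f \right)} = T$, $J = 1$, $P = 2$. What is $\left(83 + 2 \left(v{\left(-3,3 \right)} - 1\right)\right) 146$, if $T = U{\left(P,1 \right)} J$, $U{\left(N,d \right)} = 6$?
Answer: $13578$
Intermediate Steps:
$T = 6$ ($T = 6 \cdot 1 = 6$)
$v{\left(S,f \right)} = 6$
$\left(83 + 2 \left(v{\left(-3,3 \right)} - 1\right)\right) 146 = \left(83 + 2 \left(6 - 1\right)\right) 146 = \left(83 + 2 \cdot 5\right) 146 = \left(83 + 10\right) 146 = 93 \cdot 146 = 13578$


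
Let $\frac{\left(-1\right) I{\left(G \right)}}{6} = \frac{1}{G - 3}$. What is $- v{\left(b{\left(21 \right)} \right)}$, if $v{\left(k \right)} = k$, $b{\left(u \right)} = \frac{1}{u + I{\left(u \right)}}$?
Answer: $- \frac{3}{62} \approx -0.048387$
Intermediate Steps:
$I{\left(G \right)} = - \frac{6}{-3 + G}$ ($I{\left(G \right)} = - \frac{6}{G - 3} = - \frac{6}{-3 + G}$)
$b{\left(u \right)} = \frac{1}{u - \frac{6}{-3 + u}}$
$- v{\left(b{\left(21 \right)} \right)} = - \frac{-3 + 21}{-6 + 21 \left(-3 + 21\right)} = - \frac{18}{-6 + 21 \cdot 18} = - \frac{18}{-6 + 378} = - \frac{18}{372} = \left(-1\right) \frac{3}{62} = - \frac{3}{62}$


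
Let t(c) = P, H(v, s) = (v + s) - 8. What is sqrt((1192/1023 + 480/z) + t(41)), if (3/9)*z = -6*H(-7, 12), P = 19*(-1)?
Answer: 17*I*sqrt(32395)/1023 ≈ 2.991*I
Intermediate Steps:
H(v, s) = -8 + s + v (H(v, s) = (s + v) - 8 = -8 + s + v)
P = -19
t(c) = -19
z = 54 (z = 3*(-6*(-8 + 12 - 7)) = 3*(-6*(-3)) = 3*18 = 54)
sqrt((1192/1023 + 480/z) + t(41)) = sqrt((1192/1023 + 480/54) - 19) = sqrt((1192*(1/1023) + 480*(1/54)) - 19) = sqrt((1192/1023 + 80/9) - 19) = sqrt(30856/3069 - 19) = sqrt(-27455/3069) = 17*I*sqrt(32395)/1023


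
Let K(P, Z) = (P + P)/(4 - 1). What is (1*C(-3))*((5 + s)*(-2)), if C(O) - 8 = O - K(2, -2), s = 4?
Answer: -66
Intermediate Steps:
K(P, Z) = 2*P/3 (K(P, Z) = (2*P)/3 = (2*P)*(⅓) = 2*P/3)
C(O) = 20/3 + O (C(O) = 8 + (O - 2*2/3) = 8 + (O - 1*4/3) = 8 + (O - 4/3) = 8 + (-4/3 + O) = 20/3 + O)
(1*C(-3))*((5 + s)*(-2)) = (1*(20/3 - 3))*((5 + 4)*(-2)) = (1*(11/3))*(9*(-2)) = (11/3)*(-18) = -66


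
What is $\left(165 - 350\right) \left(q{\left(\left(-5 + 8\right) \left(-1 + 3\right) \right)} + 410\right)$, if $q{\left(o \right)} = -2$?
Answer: $-75480$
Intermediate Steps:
$\left(165 - 350\right) \left(q{\left(\left(-5 + 8\right) \left(-1 + 3\right) \right)} + 410\right) = \left(165 - 350\right) \left(-2 + 410\right) = \left(-185\right) 408 = -75480$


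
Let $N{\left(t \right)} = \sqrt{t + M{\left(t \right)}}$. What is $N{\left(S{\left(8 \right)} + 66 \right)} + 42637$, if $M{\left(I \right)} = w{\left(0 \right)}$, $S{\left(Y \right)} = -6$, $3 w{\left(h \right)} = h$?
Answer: $42637 + 2 \sqrt{15} \approx 42645.0$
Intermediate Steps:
$w{\left(h \right)} = \frac{h}{3}$
$M{\left(I \right)} = 0$ ($M{\left(I \right)} = \frac{1}{3} \cdot 0 = 0$)
$N{\left(t \right)} = \sqrt{t}$ ($N{\left(t \right)} = \sqrt{t + 0} = \sqrt{t}$)
$N{\left(S{\left(8 \right)} + 66 \right)} + 42637 = \sqrt{-6 + 66} + 42637 = \sqrt{60} + 42637 = 2 \sqrt{15} + 42637 = 42637 + 2 \sqrt{15}$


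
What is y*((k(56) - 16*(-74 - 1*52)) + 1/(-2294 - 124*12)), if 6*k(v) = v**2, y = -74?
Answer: -1065737233/5673 ≈ -1.8786e+5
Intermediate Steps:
k(v) = v**2/6
y*((k(56) - 16*(-74 - 1*52)) + 1/(-2294 - 124*12)) = -74*(((1/6)*56**2 - 16*(-74 - 1*52)) + 1/(-2294 - 124*12)) = -74*(((1/6)*3136 - 16*(-74 - 52)) + 1/(-2294 - 1488)) = -74*((1568/3 - 16*(-126)) + 1/(-3782)) = -74*((1568/3 + 2016) - 1/3782) = -74*(7616/3 - 1/3782) = -74*28803709/11346 = -1065737233/5673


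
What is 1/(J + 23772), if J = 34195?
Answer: 1/57967 ≈ 1.7251e-5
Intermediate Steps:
1/(J + 23772) = 1/(34195 + 23772) = 1/57967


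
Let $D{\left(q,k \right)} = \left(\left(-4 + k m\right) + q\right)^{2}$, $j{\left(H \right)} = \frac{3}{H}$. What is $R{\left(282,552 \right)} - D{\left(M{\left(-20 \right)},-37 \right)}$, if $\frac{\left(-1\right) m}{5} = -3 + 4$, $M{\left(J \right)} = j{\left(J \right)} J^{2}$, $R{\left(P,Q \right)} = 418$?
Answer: $-14223$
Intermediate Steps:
$M{\left(J \right)} = 3 J$ ($M{\left(J \right)} = \frac{3}{J} J^{2} = 3 J$)
$m = -5$ ($m = - 5 \left(-3 + 4\right) = \left(-5\right) 1 = -5$)
$D{\left(q,k \right)} = \left(-4 + q - 5 k\right)^{2}$ ($D{\left(q,k \right)} = \left(\left(-4 + k \left(-5\right)\right) + q\right)^{2} = \left(\left(-4 - 5 k\right) + q\right)^{2} = \left(-4 + q - 5 k\right)^{2}$)
$R{\left(282,552 \right)} - D{\left(M{\left(-20 \right)},-37 \right)} = 418 - \left(-4 + 3 \left(-20\right) - -185\right)^{2} = 418 - \left(-4 - 60 + 185\right)^{2} = 418 - 121^{2} = 418 - 14641 = -14223$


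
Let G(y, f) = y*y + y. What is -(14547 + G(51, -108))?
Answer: -17199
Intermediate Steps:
G(y, f) = y + y**2 (G(y, f) = y**2 + y = y + y**2)
-(14547 + G(51, -108)) = -(14547 + 51*(1 + 51)) = -(14547 + 51*52) = -(14547 + 2652) = -1*17199 = -17199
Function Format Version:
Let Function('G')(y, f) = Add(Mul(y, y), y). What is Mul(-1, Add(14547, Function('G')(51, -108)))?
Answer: -17199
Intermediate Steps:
Function('G')(y, f) = Add(y, Pow(y, 2)) (Function('G')(y, f) = Add(Pow(y, 2), y) = Add(y, Pow(y, 2)))
Mul(-1, Add(14547, Function('G')(51, -108))) = Mul(-1, Add(14547, Mul(51, Add(1, 51)))) = Mul(-1, Add(14547, Mul(51, 52))) = Mul(-1, Add(14547, 2652)) = Mul(-1, 17199) = -17199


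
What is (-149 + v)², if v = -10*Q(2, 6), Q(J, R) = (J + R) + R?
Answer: 83521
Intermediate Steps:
Q(J, R) = J + 2*R
v = -140 (v = -10*(2 + 2*6) = -10*(2 + 12) = -10*14 = -140)
(-149 + v)² = (-149 - 140)² = (-289)² = 83521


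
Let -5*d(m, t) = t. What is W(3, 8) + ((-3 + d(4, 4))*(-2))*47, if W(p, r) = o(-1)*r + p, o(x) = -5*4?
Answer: 1001/5 ≈ 200.20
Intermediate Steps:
d(m, t) = -t/5
o(x) = -20
W(p, r) = p - 20*r (W(p, r) = -20*r + p = p - 20*r)
W(3, 8) + ((-3 + d(4, 4))*(-2))*47 = (3 - 20*8) + ((-3 - ⅕*4)*(-2))*47 = (3 - 160) + ((-3 - ⅘)*(-2))*47 = -157 - 19/5*(-2)*47 = -157 + (38/5)*47 = -157 + 1786/5 = 1001/5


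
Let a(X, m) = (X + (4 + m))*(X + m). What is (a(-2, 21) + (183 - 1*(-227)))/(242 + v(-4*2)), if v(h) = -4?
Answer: 121/34 ≈ 3.5588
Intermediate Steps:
a(X, m) = (X + m)*(4 + X + m) (a(X, m) = (4 + X + m)*(X + m) = (X + m)*(4 + X + m))
(a(-2, 21) + (183 - 1*(-227)))/(242 + v(-4*2)) = (((-2)² + 21² + 4*(-2) + 4*21 + 2*(-2)*21) + (183 - 1*(-227)))/(242 - 4) = ((4 + 441 - 8 + 84 - 84) + (183 + 227))/238 = (437 + 410)*(1/238) = 847*(1/238) = 121/34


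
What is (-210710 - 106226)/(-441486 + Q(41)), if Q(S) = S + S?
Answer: 79234/110351 ≈ 0.71802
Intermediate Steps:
Q(S) = 2*S
(-210710 - 106226)/(-441486 + Q(41)) = (-210710 - 106226)/(-441486 + 2*41) = -316936/(-441486 + 82) = -316936/(-441404) = -316936*(-1/441404) = 79234/110351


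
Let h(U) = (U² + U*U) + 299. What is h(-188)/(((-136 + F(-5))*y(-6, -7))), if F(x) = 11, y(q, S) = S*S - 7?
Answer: -10141/750 ≈ -13.521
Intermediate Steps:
y(q, S) = -7 + S² (y(q, S) = S² - 7 = -7 + S²)
h(U) = 299 + 2*U² (h(U) = (U² + U²) + 299 = 2*U² + 299 = 299 + 2*U²)
h(-188)/(((-136 + F(-5))*y(-6, -7))) = (299 + 2*(-188)²)/(((-136 + 11)*(-7 + (-7)²))) = (299 + 2*35344)/((-125*(-7 + 49))) = (299 + 70688)/((-125*42)) = 70987/(-5250) = 70987*(-1/5250) = -10141/750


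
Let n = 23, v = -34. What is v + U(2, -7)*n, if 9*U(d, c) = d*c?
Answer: -628/9 ≈ -69.778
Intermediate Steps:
U(d, c) = c*d/9 (U(d, c) = (d*c)/9 = (c*d)/9 = c*d/9)
v + U(2, -7)*n = -34 + ((1/9)*(-7)*2)*23 = -34 - 14/9*23 = -34 - 322/9 = -628/9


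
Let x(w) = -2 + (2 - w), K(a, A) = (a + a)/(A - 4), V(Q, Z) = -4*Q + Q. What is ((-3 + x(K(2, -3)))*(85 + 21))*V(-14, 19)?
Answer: -10812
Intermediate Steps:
V(Q, Z) = -3*Q
K(a, A) = 2*a/(-4 + A) (K(a, A) = (2*a)/(-4 + A) = 2*a/(-4 + A))
x(w) = -w
((-3 + x(K(2, -3)))*(85 + 21))*V(-14, 19) = ((-3 - 2*2/(-4 - 3))*(85 + 21))*(-3*(-14)) = ((-3 - 2*2/(-7))*106)*42 = ((-3 - 2*2*(-1)/7)*106)*42 = ((-3 - 1*(-4/7))*106)*42 = ((-3 + 4/7)*106)*42 = -17/7*106*42 = -1802/7*42 = -10812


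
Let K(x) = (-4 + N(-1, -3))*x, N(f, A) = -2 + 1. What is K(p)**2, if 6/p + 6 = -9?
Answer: 4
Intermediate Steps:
N(f, A) = -1
p = -2/5 (p = 6/(-6 - 9) = 6/(-15) = 6*(-1/15) = -2/5 ≈ -0.40000)
K(x) = -5*x (K(x) = (-4 - 1)*x = -5*x)
K(p)**2 = (-5*(-2/5))**2 = 2**2 = 4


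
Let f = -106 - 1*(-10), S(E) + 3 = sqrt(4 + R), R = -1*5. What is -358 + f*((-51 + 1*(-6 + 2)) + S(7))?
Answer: 5210 - 96*I ≈ 5210.0 - 96.0*I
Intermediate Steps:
R = -5
S(E) = -3 + I (S(E) = -3 + sqrt(4 - 5) = -3 + sqrt(-1) = -3 + I)
f = -96 (f = -106 + 10 = -96)
-358 + f*((-51 + 1*(-6 + 2)) + S(7)) = -358 - 96*((-51 + 1*(-6 + 2)) + (-3 + I)) = -358 - 96*((-51 + 1*(-4)) + (-3 + I)) = -358 - 96*((-51 - 4) + (-3 + I)) = -358 - 96*(-55 + (-3 + I)) = -358 - 96*(-58 + I) = -358 + (5568 - 96*I) = 5210 - 96*I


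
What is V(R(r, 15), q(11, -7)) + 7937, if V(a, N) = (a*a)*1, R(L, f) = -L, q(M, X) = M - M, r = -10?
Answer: 8037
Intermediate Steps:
q(M, X) = 0
V(a, N) = a**2 (V(a, N) = a**2*1 = a**2)
V(R(r, 15), q(11, -7)) + 7937 = (-1*(-10))**2 + 7937 = 10**2 + 7937 = 100 + 7937 = 8037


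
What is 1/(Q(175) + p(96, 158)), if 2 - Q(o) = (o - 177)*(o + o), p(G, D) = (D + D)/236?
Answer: 59/41497 ≈ 0.0014218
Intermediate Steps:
p(G, D) = D/118 (p(G, D) = (2*D)*(1/236) = D/118)
Q(o) = 2 - 2*o*(-177 + o) (Q(o) = 2 - (o - 177)*(o + o) = 2 - (-177 + o)*2*o = 2 - 2*o*(-177 + o))
1/(Q(175) + p(96, 158)) = 1/((2 - 2*175² + 354*175) + (1/118)*158) = 1/((2 - 2*30625 + 61950) + 79/59) = 1/((2 - 61250 + 61950) + 79/59) = 1/(702 + 79/59) = 1/(41497/59) = 59/41497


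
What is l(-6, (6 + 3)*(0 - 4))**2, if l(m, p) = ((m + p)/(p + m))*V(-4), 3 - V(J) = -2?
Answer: 25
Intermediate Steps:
V(J) = 5 (V(J) = 3 - 1*(-2) = 3 + 2 = 5)
l(m, p) = 5 (l(m, p) = ((m + p)/(p + m))*5 = ((m + p)/(m + p))*5 = 1*5 = 5)
l(-6, (6 + 3)*(0 - 4))**2 = 5**2 = 25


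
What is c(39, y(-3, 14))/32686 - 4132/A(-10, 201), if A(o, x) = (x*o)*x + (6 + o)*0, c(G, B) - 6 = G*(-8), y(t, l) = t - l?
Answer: 2857873/3301367715 ≈ 0.00086566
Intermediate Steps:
c(G, B) = 6 - 8*G (c(G, B) = 6 + G*(-8) = 6 - 8*G)
A(o, x) = o*x**2 (A(o, x) = (o*x)*x + 0 = o*x**2 + 0 = o*x**2)
c(39, y(-3, 14))/32686 - 4132/A(-10, 201) = (6 - 8*39)/32686 - 4132/((-10*201**2)) = (6 - 312)*(1/32686) - 4132/((-10*40401)) = -306*1/32686 - 4132/(-404010) = -153/16343 - 4132*(-1/404010) = -153/16343 + 2066/202005 = 2857873/3301367715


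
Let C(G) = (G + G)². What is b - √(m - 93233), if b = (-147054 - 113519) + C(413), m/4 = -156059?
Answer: 421703 - I*√717469 ≈ 4.217e+5 - 847.04*I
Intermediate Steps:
C(G) = 4*G² (C(G) = (2*G)² = 4*G²)
m = -624236 (m = 4*(-156059) = -624236)
b = 421703 (b = (-147054 - 113519) + 4*413² = -260573 + 4*170569 = -260573 + 682276 = 421703)
b - √(m - 93233) = 421703 - √(-624236 - 93233) = 421703 - √(-717469) = 421703 - I*√717469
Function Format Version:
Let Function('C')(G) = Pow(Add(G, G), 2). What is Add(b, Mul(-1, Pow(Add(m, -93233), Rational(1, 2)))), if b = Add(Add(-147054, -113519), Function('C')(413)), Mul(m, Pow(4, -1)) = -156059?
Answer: Add(421703, Mul(-1, I, Pow(717469, Rational(1, 2)))) ≈ Add(4.2170e+5, Mul(-847.04, I))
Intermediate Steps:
Function('C')(G) = Mul(4, Pow(G, 2)) (Function('C')(G) = Pow(Mul(2, G), 2) = Mul(4, Pow(G, 2)))
m = -624236 (m = Mul(4, -156059) = -624236)
b = 421703 (b = Add(Add(-147054, -113519), Mul(4, Pow(413, 2))) = Add(-260573, Mul(4, 170569)) = Add(-260573, 682276) = 421703)
Add(b, Mul(-1, Pow(Add(m, -93233), Rational(1, 2)))) = Add(421703, Mul(-1, Pow(Add(-624236, -93233), Rational(1, 2)))) = Add(421703, Mul(-1, Pow(-717469, Rational(1, 2)))) = Add(421703, Mul(-1, Mul(I, Pow(717469, Rational(1, 2))))) = Add(421703, Mul(-1, I, Pow(717469, Rational(1, 2))))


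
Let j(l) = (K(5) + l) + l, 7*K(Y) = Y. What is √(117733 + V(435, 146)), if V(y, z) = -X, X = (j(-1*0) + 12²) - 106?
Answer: 6*√160195/7 ≈ 343.07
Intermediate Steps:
K(Y) = Y/7
j(l) = 5/7 + 2*l (j(l) = ((⅐)*5 + l) + l = (5/7 + l) + l = 5/7 + 2*l)
X = 271/7 (X = ((5/7 + 2*(-1*0)) + 12²) - 106 = ((5/7 + 2*0) + 144) - 106 = ((5/7 + 0) + 144) - 106 = (5/7 + 144) - 106 = 1013/7 - 106 = 271/7 ≈ 38.714)
V(y, z) = -271/7 (V(y, z) = -1*271/7 = -271/7)
√(117733 + V(435, 146)) = √(117733 - 271/7) = √(823860/7) = 6*√160195/7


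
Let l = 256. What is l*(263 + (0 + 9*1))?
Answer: 69632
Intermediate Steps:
l*(263 + (0 + 9*1)) = 256*(263 + (0 + 9*1)) = 256*(263 + (0 + 9)) = 256*(263 + 9) = 256*272 = 69632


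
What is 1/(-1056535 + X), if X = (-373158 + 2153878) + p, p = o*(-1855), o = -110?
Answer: 1/928235 ≈ 1.0773e-6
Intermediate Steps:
p = 204050 (p = -110*(-1855) = 204050)
X = 1984770 (X = (-373158 + 2153878) + 204050 = 1780720 + 204050 = 1984770)
1/(-1056535 + X) = 1/(-1056535 + 1984770) = 1/928235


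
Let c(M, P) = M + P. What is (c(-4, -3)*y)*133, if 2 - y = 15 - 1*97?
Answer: -78204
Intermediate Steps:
y = 84 (y = 2 - (15 - 1*97) = 2 - (15 - 97) = 2 - 1*(-82) = 2 + 82 = 84)
(c(-4, -3)*y)*133 = ((-4 - 3)*84)*133 = -7*84*133 = -588*133 = -78204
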